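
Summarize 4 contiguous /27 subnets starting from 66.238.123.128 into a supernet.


Original prefix: /27
Number of subnets: 4 = 2^2
New prefix = 27 - 2 = 25
Supernet: 66.238.123.128/25


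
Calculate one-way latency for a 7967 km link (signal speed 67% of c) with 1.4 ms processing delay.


Speed = 0.67 * 3e5 km/s = 201000 km/s
Propagation delay = 7967 / 201000 = 0.0396 s = 39.6368 ms
Processing delay = 1.4 ms
Total one-way latency = 41.0368 ms


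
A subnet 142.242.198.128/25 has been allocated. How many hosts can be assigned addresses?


Host bits = 32 - 25 = 7
Total addresses = 2^7 = 128
Usable = total - 2 (network and broadcast)
Usable hosts: 126


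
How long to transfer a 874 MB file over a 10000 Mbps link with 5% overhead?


Effective throughput = 10000 * (1 - 5/100) = 9500 Mbps
File size in Mb = 874 * 8 = 6992 Mb
Time = 6992 / 9500
Time = 0.736 seconds


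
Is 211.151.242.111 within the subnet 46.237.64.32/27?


Subnet network: 46.237.64.32
Test IP AND mask: 211.151.242.96
No, 211.151.242.111 is not in 46.237.64.32/27


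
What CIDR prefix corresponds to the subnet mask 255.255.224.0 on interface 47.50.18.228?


Binary: 11111111.11111111.11100000.00000000
Count leading 1s
Prefix: /19


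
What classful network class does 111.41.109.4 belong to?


First octet: 111
Binary: 01101111
0xxxxxxx -> Class A (1-126)
Class A, default mask 255.0.0.0 (/8)


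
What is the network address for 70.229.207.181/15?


IP:   01000110.11100101.11001111.10110101
Mask: 11111111.11111110.00000000.00000000
AND operation:
Net:  01000110.11100100.00000000.00000000
Network: 70.228.0.0/15


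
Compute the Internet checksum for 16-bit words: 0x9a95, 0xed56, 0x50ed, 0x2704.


Sum all words (with carry folding):
+ 0x9a95 = 0x9a95
+ 0xed56 = 0x87ec
+ 0x50ed = 0xd8d9
+ 0x2704 = 0xffdd
One's complement: ~0xffdd
Checksum = 0x0022


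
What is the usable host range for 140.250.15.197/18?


Network: 140.250.0.0
Broadcast: 140.250.63.255
First usable = network + 1
Last usable = broadcast - 1
Range: 140.250.0.1 to 140.250.63.254


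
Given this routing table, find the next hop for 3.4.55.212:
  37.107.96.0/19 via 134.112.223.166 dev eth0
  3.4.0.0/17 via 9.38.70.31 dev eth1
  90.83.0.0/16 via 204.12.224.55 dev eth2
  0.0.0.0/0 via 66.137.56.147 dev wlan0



Longest prefix match for 3.4.55.212:
  /19 37.107.96.0: no
  /17 3.4.0.0: MATCH
  /16 90.83.0.0: no
  /0 0.0.0.0: MATCH
Selected: next-hop 9.38.70.31 via eth1 (matched /17)


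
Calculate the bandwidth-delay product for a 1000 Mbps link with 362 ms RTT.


BDP = bandwidth * RTT
= 1000 Mbps * 362 ms
= 1000 * 1e6 * 362 / 1000 bits
= 362000000 bits
= 45250000 bytes
= 44189.4531 KB
BDP = 362000000 bits (45250000 bytes)


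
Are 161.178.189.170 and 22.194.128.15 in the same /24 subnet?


Mask: 255.255.255.0
161.178.189.170 AND mask = 161.178.189.0
22.194.128.15 AND mask = 22.194.128.0
No, different subnets (161.178.189.0 vs 22.194.128.0)


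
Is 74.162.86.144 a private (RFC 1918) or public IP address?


RFC 1918 private ranges:
  10.0.0.0/8 (10.0.0.0 - 10.255.255.255)
  172.16.0.0/12 (172.16.0.0 - 172.31.255.255)
  192.168.0.0/16 (192.168.0.0 - 192.168.255.255)
Public (not in any RFC 1918 range)


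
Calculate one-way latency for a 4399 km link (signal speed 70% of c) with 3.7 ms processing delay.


Speed = 0.7 * 3e5 km/s = 210000 km/s
Propagation delay = 4399 / 210000 = 0.0209 s = 20.9476 ms
Processing delay = 3.7 ms
Total one-way latency = 24.6476 ms


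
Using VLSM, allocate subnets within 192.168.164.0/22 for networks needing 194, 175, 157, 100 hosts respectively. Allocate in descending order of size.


194 hosts -> /24 (254 usable): 192.168.164.0/24
175 hosts -> /24 (254 usable): 192.168.165.0/24
157 hosts -> /24 (254 usable): 192.168.166.0/24
100 hosts -> /25 (126 usable): 192.168.167.0/25
Allocation: 192.168.164.0/24 (194 hosts, 254 usable); 192.168.165.0/24 (175 hosts, 254 usable); 192.168.166.0/24 (157 hosts, 254 usable); 192.168.167.0/25 (100 hosts, 126 usable)


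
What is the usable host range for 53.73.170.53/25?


Network: 53.73.170.0
Broadcast: 53.73.170.127
First usable = network + 1
Last usable = broadcast - 1
Range: 53.73.170.1 to 53.73.170.126


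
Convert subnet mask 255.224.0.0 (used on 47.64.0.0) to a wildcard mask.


Subnet mask: 255.224.0.0
Wildcard = 255.255.255.255 - subnet mask
255 - 255 = 0
255 - 224 = 31
255 - 0 = 255
255 - 0 = 255
Wildcard: 0.31.255.255


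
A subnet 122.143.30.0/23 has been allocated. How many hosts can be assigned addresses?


Host bits = 32 - 23 = 9
Total addresses = 2^9 = 512
Usable = total - 2 (network and broadcast)
Usable hosts: 510


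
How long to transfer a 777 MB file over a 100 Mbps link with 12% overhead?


Effective throughput = 100 * (1 - 12/100) = 88 Mbps
File size in Mb = 777 * 8 = 6216 Mb
Time = 6216 / 88
Time = 70.6364 seconds


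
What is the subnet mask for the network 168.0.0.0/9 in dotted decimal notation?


/9 means 9 network bits, 23 host bits
Binary: 11111111100000000000000000000000
Mask: 255.128.0.0


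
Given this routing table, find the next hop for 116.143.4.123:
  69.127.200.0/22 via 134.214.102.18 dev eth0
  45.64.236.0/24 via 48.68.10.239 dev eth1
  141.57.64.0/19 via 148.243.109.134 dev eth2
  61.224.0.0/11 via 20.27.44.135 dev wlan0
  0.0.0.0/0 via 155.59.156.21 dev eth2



Longest prefix match for 116.143.4.123:
  /22 69.127.200.0: no
  /24 45.64.236.0: no
  /19 141.57.64.0: no
  /11 61.224.0.0: no
  /0 0.0.0.0: MATCH
Selected: next-hop 155.59.156.21 via eth2 (matched /0)


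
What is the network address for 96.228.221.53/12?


IP:   01100000.11100100.11011101.00110101
Mask: 11111111.11110000.00000000.00000000
AND operation:
Net:  01100000.11100000.00000000.00000000
Network: 96.224.0.0/12


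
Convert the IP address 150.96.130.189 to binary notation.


150 = 10010110
96 = 01100000
130 = 10000010
189 = 10111101
Binary: 10010110.01100000.10000010.10111101


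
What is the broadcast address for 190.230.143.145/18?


Network: 190.230.128.0/18
Host bits = 14
Set all host bits to 1:
Broadcast: 190.230.191.255


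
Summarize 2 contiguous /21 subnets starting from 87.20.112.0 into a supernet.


Original prefix: /21
Number of subnets: 2 = 2^1
New prefix = 21 - 1 = 20
Supernet: 87.20.112.0/20


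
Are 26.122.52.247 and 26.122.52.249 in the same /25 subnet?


Mask: 255.255.255.128
26.122.52.247 AND mask = 26.122.52.128
26.122.52.249 AND mask = 26.122.52.128
Yes, same subnet (26.122.52.128)


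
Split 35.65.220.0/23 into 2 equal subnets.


New prefix = 23 + 1 = 24
Each subnet has 256 addresses
  35.65.220.0/24
  35.65.221.0/24
Subnets: 35.65.220.0/24, 35.65.221.0/24


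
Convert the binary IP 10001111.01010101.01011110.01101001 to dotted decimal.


10001111 = 143
01010101 = 85
01011110 = 94
01101001 = 105
IP: 143.85.94.105


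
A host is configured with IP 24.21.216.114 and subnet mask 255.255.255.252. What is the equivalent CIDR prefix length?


Binary: 11111111.11111111.11111111.11111100
Count leading 1s
Prefix: /30


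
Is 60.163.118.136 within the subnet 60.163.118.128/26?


Subnet network: 60.163.118.128
Test IP AND mask: 60.163.118.128
Yes, 60.163.118.136 is in 60.163.118.128/26


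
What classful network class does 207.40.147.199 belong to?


First octet: 207
Binary: 11001111
110xxxxx -> Class C (192-223)
Class C, default mask 255.255.255.0 (/24)


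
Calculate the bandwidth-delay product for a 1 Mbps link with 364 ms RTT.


BDP = bandwidth * RTT
= 1 Mbps * 364 ms
= 1 * 1e6 * 364 / 1000 bits
= 364000 bits
= 45500 bytes
= 44.4336 KB
BDP = 364000 bits (45500 bytes)


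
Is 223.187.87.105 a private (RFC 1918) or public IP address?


RFC 1918 private ranges:
  10.0.0.0/8 (10.0.0.0 - 10.255.255.255)
  172.16.0.0/12 (172.16.0.0 - 172.31.255.255)
  192.168.0.0/16 (192.168.0.0 - 192.168.255.255)
Public (not in any RFC 1918 range)


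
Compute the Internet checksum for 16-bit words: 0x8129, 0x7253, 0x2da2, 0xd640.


Sum all words (with carry folding):
+ 0x8129 = 0x8129
+ 0x7253 = 0xf37c
+ 0x2da2 = 0x211f
+ 0xd640 = 0xf75f
One's complement: ~0xf75f
Checksum = 0x08a0


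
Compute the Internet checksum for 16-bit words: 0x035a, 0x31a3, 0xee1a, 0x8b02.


Sum all words (with carry folding):
+ 0x035a = 0x035a
+ 0x31a3 = 0x34fd
+ 0xee1a = 0x2318
+ 0x8b02 = 0xae1a
One's complement: ~0xae1a
Checksum = 0x51e5


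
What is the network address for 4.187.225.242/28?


IP:   00000100.10111011.11100001.11110010
Mask: 11111111.11111111.11111111.11110000
AND operation:
Net:  00000100.10111011.11100001.11110000
Network: 4.187.225.240/28


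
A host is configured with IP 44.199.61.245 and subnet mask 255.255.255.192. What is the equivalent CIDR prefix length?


Binary: 11111111.11111111.11111111.11000000
Count leading 1s
Prefix: /26


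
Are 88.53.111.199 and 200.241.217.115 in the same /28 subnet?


Mask: 255.255.255.240
88.53.111.199 AND mask = 88.53.111.192
200.241.217.115 AND mask = 200.241.217.112
No, different subnets (88.53.111.192 vs 200.241.217.112)


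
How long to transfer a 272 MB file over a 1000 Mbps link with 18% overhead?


Effective throughput = 1000 * (1 - 18/100) = 820.0 Mbps
File size in Mb = 272 * 8 = 2176 Mb
Time = 2176 / 820.0
Time = 2.6537 seconds


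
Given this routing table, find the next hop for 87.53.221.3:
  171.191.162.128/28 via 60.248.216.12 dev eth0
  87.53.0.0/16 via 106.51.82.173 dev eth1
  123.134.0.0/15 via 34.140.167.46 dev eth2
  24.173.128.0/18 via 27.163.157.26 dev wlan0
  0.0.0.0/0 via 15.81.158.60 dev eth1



Longest prefix match for 87.53.221.3:
  /28 171.191.162.128: no
  /16 87.53.0.0: MATCH
  /15 123.134.0.0: no
  /18 24.173.128.0: no
  /0 0.0.0.0: MATCH
Selected: next-hop 106.51.82.173 via eth1 (matched /16)


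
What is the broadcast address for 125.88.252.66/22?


Network: 125.88.252.0/22
Host bits = 10
Set all host bits to 1:
Broadcast: 125.88.255.255


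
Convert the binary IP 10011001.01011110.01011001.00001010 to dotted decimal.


10011001 = 153
01011110 = 94
01011001 = 89
00001010 = 10
IP: 153.94.89.10


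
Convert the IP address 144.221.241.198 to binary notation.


144 = 10010000
221 = 11011101
241 = 11110001
198 = 11000110
Binary: 10010000.11011101.11110001.11000110


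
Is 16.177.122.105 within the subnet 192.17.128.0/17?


Subnet network: 192.17.128.0
Test IP AND mask: 16.177.0.0
No, 16.177.122.105 is not in 192.17.128.0/17


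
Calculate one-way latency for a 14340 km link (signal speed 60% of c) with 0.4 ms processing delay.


Speed = 0.6 * 3e5 km/s = 180000 km/s
Propagation delay = 14340 / 180000 = 0.0797 s = 79.6667 ms
Processing delay = 0.4 ms
Total one-way latency = 80.0667 ms


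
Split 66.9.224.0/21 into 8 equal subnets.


New prefix = 21 + 3 = 24
Each subnet has 256 addresses
  66.9.224.0/24
  66.9.225.0/24
  66.9.226.0/24
  66.9.227.0/24
  66.9.228.0/24
  66.9.229.0/24
  66.9.230.0/24
  66.9.231.0/24
Subnets: 66.9.224.0/24, 66.9.225.0/24, 66.9.226.0/24, 66.9.227.0/24, 66.9.228.0/24, 66.9.229.0/24, 66.9.230.0/24, 66.9.231.0/24


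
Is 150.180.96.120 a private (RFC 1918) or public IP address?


RFC 1918 private ranges:
  10.0.0.0/8 (10.0.0.0 - 10.255.255.255)
  172.16.0.0/12 (172.16.0.0 - 172.31.255.255)
  192.168.0.0/16 (192.168.0.0 - 192.168.255.255)
Public (not in any RFC 1918 range)


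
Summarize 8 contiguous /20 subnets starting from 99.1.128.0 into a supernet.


Original prefix: /20
Number of subnets: 8 = 2^3
New prefix = 20 - 3 = 17
Supernet: 99.1.128.0/17


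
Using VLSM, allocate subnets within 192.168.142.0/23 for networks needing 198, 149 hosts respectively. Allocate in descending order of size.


198 hosts -> /24 (254 usable): 192.168.142.0/24
149 hosts -> /24 (254 usable): 192.168.143.0/24
Allocation: 192.168.142.0/24 (198 hosts, 254 usable); 192.168.143.0/24 (149 hosts, 254 usable)


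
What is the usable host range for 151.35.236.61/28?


Network: 151.35.236.48
Broadcast: 151.35.236.63
First usable = network + 1
Last usable = broadcast - 1
Range: 151.35.236.49 to 151.35.236.62


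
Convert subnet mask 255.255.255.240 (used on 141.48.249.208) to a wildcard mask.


Subnet mask: 255.255.255.240
Wildcard = 255.255.255.255 - subnet mask
255 - 255 = 0
255 - 255 = 0
255 - 255 = 0
255 - 240 = 15
Wildcard: 0.0.0.15


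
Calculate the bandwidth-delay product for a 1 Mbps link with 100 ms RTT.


BDP = bandwidth * RTT
= 1 Mbps * 100 ms
= 1 * 1e6 * 100 / 1000 bits
= 100000 bits
= 12500 bytes
= 12.207 KB
BDP = 100000 bits (12500 bytes)


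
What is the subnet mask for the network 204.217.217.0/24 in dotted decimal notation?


/24 means 24 network bits, 8 host bits
Binary: 11111111111111111111111100000000
Mask: 255.255.255.0


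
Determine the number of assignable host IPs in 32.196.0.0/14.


Host bits = 32 - 14 = 18
Total addresses = 2^18 = 262144
Usable = total - 2 (network and broadcast)
Usable hosts: 262142


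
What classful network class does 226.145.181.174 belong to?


First octet: 226
Binary: 11100010
1110xxxx -> Class D (224-239)
Class D (multicast), default mask N/A


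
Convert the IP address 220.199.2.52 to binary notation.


220 = 11011100
199 = 11000111
2 = 00000010
52 = 00110100
Binary: 11011100.11000111.00000010.00110100


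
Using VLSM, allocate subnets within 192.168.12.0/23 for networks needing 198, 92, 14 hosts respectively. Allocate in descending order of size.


198 hosts -> /24 (254 usable): 192.168.12.0/24
92 hosts -> /25 (126 usable): 192.168.13.0/25
14 hosts -> /28 (14 usable): 192.168.13.128/28
Allocation: 192.168.12.0/24 (198 hosts, 254 usable); 192.168.13.0/25 (92 hosts, 126 usable); 192.168.13.128/28 (14 hosts, 14 usable)


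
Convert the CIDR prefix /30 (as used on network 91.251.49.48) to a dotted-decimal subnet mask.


/30 means 30 network bits, 2 host bits
Binary: 11111111111111111111111111111100
Mask: 255.255.255.252


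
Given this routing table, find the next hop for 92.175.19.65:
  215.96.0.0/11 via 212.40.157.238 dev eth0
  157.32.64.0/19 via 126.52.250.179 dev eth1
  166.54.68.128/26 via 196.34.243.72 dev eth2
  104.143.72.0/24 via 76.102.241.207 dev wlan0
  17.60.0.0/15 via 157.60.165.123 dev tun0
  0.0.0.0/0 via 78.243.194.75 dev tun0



Longest prefix match for 92.175.19.65:
  /11 215.96.0.0: no
  /19 157.32.64.0: no
  /26 166.54.68.128: no
  /24 104.143.72.0: no
  /15 17.60.0.0: no
  /0 0.0.0.0: MATCH
Selected: next-hop 78.243.194.75 via tun0 (matched /0)


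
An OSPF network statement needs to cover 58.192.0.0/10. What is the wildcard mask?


Subnet mask: 255.192.0.0
Wildcard = 255.255.255.255 - subnet mask
255 - 255 = 0
255 - 192 = 63
255 - 0 = 255
255 - 0 = 255
Wildcard: 0.63.255.255


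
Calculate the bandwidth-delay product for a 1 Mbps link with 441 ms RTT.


BDP = bandwidth * RTT
= 1 Mbps * 441 ms
= 1 * 1e6 * 441 / 1000 bits
= 441000 bits
= 55125 bytes
= 53.833 KB
BDP = 441000 bits (55125 bytes)


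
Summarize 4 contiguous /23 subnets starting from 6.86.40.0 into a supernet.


Original prefix: /23
Number of subnets: 4 = 2^2
New prefix = 23 - 2 = 21
Supernet: 6.86.40.0/21


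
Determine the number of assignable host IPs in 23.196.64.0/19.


Host bits = 32 - 19 = 13
Total addresses = 2^13 = 8192
Usable = total - 2 (network and broadcast)
Usable hosts: 8190


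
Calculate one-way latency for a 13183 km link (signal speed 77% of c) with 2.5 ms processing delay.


Speed = 0.77 * 3e5 km/s = 231000 km/s
Propagation delay = 13183 / 231000 = 0.0571 s = 57.0693 ms
Processing delay = 2.5 ms
Total one-way latency = 59.5693 ms


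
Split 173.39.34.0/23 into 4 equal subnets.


New prefix = 23 + 2 = 25
Each subnet has 128 addresses
  173.39.34.0/25
  173.39.34.128/25
  173.39.35.0/25
  173.39.35.128/25
Subnets: 173.39.34.0/25, 173.39.34.128/25, 173.39.35.0/25, 173.39.35.128/25


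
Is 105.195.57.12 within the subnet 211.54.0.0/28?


Subnet network: 211.54.0.0
Test IP AND mask: 105.195.57.0
No, 105.195.57.12 is not in 211.54.0.0/28


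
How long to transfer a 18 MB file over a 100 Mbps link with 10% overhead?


Effective throughput = 100 * (1 - 10/100) = 90 Mbps
File size in Mb = 18 * 8 = 144 Mb
Time = 144 / 90
Time = 1.6 seconds


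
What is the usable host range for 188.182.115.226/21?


Network: 188.182.112.0
Broadcast: 188.182.119.255
First usable = network + 1
Last usable = broadcast - 1
Range: 188.182.112.1 to 188.182.119.254


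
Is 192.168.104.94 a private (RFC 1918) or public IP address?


RFC 1918 private ranges:
  10.0.0.0/8 (10.0.0.0 - 10.255.255.255)
  172.16.0.0/12 (172.16.0.0 - 172.31.255.255)
  192.168.0.0/16 (192.168.0.0 - 192.168.255.255)
Private (in 192.168.0.0/16)


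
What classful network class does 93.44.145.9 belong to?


First octet: 93
Binary: 01011101
0xxxxxxx -> Class A (1-126)
Class A, default mask 255.0.0.0 (/8)


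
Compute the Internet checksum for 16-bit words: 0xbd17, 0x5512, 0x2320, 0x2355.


Sum all words (with carry folding):
+ 0xbd17 = 0xbd17
+ 0x5512 = 0x122a
+ 0x2320 = 0x354a
+ 0x2355 = 0x589f
One's complement: ~0x589f
Checksum = 0xa760


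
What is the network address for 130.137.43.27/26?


IP:   10000010.10001001.00101011.00011011
Mask: 11111111.11111111.11111111.11000000
AND operation:
Net:  10000010.10001001.00101011.00000000
Network: 130.137.43.0/26


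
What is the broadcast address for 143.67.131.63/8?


Network: 143.0.0.0/8
Host bits = 24
Set all host bits to 1:
Broadcast: 143.255.255.255


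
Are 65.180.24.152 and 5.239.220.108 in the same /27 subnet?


Mask: 255.255.255.224
65.180.24.152 AND mask = 65.180.24.128
5.239.220.108 AND mask = 5.239.220.96
No, different subnets (65.180.24.128 vs 5.239.220.96)


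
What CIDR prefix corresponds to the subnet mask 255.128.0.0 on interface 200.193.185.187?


Binary: 11111111.10000000.00000000.00000000
Count leading 1s
Prefix: /9


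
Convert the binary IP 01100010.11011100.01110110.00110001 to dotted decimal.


01100010 = 98
11011100 = 220
01110110 = 118
00110001 = 49
IP: 98.220.118.49


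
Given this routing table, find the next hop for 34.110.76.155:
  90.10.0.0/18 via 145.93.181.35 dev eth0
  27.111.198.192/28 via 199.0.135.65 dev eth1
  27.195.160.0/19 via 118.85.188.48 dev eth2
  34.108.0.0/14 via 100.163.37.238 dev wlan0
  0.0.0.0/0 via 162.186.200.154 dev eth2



Longest prefix match for 34.110.76.155:
  /18 90.10.0.0: no
  /28 27.111.198.192: no
  /19 27.195.160.0: no
  /14 34.108.0.0: MATCH
  /0 0.0.0.0: MATCH
Selected: next-hop 100.163.37.238 via wlan0 (matched /14)


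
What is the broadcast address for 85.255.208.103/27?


Network: 85.255.208.96/27
Host bits = 5
Set all host bits to 1:
Broadcast: 85.255.208.127


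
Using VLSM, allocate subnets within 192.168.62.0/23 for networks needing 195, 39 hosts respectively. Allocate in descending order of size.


195 hosts -> /24 (254 usable): 192.168.62.0/24
39 hosts -> /26 (62 usable): 192.168.63.0/26
Allocation: 192.168.62.0/24 (195 hosts, 254 usable); 192.168.63.0/26 (39 hosts, 62 usable)


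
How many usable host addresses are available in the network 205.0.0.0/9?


Host bits = 32 - 9 = 23
Total addresses = 2^23 = 8388608
Usable = total - 2 (network and broadcast)
Usable hosts: 8388606


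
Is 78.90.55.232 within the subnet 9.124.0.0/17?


Subnet network: 9.124.0.0
Test IP AND mask: 78.90.0.0
No, 78.90.55.232 is not in 9.124.0.0/17


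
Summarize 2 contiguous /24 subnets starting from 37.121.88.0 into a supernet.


Original prefix: /24
Number of subnets: 2 = 2^1
New prefix = 24 - 1 = 23
Supernet: 37.121.88.0/23


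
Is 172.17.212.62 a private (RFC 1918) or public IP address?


RFC 1918 private ranges:
  10.0.0.0/8 (10.0.0.0 - 10.255.255.255)
  172.16.0.0/12 (172.16.0.0 - 172.31.255.255)
  192.168.0.0/16 (192.168.0.0 - 192.168.255.255)
Private (in 172.16.0.0/12)


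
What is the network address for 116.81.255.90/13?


IP:   01110100.01010001.11111111.01011010
Mask: 11111111.11111000.00000000.00000000
AND operation:
Net:  01110100.01010000.00000000.00000000
Network: 116.80.0.0/13


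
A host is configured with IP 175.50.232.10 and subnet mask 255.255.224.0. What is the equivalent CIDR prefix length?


Binary: 11111111.11111111.11100000.00000000
Count leading 1s
Prefix: /19


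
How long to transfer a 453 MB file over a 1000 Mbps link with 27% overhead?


Effective throughput = 1000 * (1 - 27/100) = 730 Mbps
File size in Mb = 453 * 8 = 3624 Mb
Time = 3624 / 730
Time = 4.9644 seconds


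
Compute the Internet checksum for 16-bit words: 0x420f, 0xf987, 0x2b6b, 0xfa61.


Sum all words (with carry folding):
+ 0x420f = 0x420f
+ 0xf987 = 0x3b97
+ 0x2b6b = 0x6702
+ 0xfa61 = 0x6164
One's complement: ~0x6164
Checksum = 0x9e9b


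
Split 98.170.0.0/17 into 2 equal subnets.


New prefix = 17 + 1 = 18
Each subnet has 16384 addresses
  98.170.0.0/18
  98.170.64.0/18
Subnets: 98.170.0.0/18, 98.170.64.0/18


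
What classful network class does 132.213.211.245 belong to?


First octet: 132
Binary: 10000100
10xxxxxx -> Class B (128-191)
Class B, default mask 255.255.0.0 (/16)


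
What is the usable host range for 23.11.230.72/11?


Network: 23.0.0.0
Broadcast: 23.31.255.255
First usable = network + 1
Last usable = broadcast - 1
Range: 23.0.0.1 to 23.31.255.254


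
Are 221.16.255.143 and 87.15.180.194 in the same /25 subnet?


Mask: 255.255.255.128
221.16.255.143 AND mask = 221.16.255.128
87.15.180.194 AND mask = 87.15.180.128
No, different subnets (221.16.255.128 vs 87.15.180.128)


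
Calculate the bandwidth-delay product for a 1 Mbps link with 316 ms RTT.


BDP = bandwidth * RTT
= 1 Mbps * 316 ms
= 1 * 1e6 * 316 / 1000 bits
= 316000 bits
= 39500 bytes
= 38.5742 KB
BDP = 316000 bits (39500 bytes)


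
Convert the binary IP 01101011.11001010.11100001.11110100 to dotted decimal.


01101011 = 107
11001010 = 202
11100001 = 225
11110100 = 244
IP: 107.202.225.244


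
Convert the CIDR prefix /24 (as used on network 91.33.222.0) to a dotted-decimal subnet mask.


/24 means 24 network bits, 8 host bits
Binary: 11111111111111111111111100000000
Mask: 255.255.255.0


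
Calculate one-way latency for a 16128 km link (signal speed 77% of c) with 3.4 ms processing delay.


Speed = 0.77 * 3e5 km/s = 231000 km/s
Propagation delay = 16128 / 231000 = 0.0698 s = 69.8182 ms
Processing delay = 3.4 ms
Total one-way latency = 73.2182 ms


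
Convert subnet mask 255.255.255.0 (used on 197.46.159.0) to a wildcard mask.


Subnet mask: 255.255.255.0
Wildcard = 255.255.255.255 - subnet mask
255 - 255 = 0
255 - 255 = 0
255 - 255 = 0
255 - 0 = 255
Wildcard: 0.0.0.255


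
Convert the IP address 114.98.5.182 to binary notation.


114 = 01110010
98 = 01100010
5 = 00000101
182 = 10110110
Binary: 01110010.01100010.00000101.10110110


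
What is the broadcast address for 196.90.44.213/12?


Network: 196.80.0.0/12
Host bits = 20
Set all host bits to 1:
Broadcast: 196.95.255.255


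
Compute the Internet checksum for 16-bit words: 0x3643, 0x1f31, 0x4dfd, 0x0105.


Sum all words (with carry folding):
+ 0x3643 = 0x3643
+ 0x1f31 = 0x5574
+ 0x4dfd = 0xa371
+ 0x0105 = 0xa476
One's complement: ~0xa476
Checksum = 0x5b89


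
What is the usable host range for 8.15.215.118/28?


Network: 8.15.215.112
Broadcast: 8.15.215.127
First usable = network + 1
Last usable = broadcast - 1
Range: 8.15.215.113 to 8.15.215.126


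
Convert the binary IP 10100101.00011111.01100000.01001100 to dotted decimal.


10100101 = 165
00011111 = 31
01100000 = 96
01001100 = 76
IP: 165.31.96.76


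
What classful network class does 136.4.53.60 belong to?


First octet: 136
Binary: 10001000
10xxxxxx -> Class B (128-191)
Class B, default mask 255.255.0.0 (/16)


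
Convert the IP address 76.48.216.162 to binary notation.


76 = 01001100
48 = 00110000
216 = 11011000
162 = 10100010
Binary: 01001100.00110000.11011000.10100010


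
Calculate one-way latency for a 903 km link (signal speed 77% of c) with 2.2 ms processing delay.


Speed = 0.77 * 3e5 km/s = 231000 km/s
Propagation delay = 903 / 231000 = 0.0039 s = 3.9091 ms
Processing delay = 2.2 ms
Total one-way latency = 6.1091 ms


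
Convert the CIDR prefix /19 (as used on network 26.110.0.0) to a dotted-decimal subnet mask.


/19 means 19 network bits, 13 host bits
Binary: 11111111111111111110000000000000
Mask: 255.255.224.0


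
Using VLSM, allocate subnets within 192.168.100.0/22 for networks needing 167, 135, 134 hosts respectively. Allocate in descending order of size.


167 hosts -> /24 (254 usable): 192.168.100.0/24
135 hosts -> /24 (254 usable): 192.168.101.0/24
134 hosts -> /24 (254 usable): 192.168.102.0/24
Allocation: 192.168.100.0/24 (167 hosts, 254 usable); 192.168.101.0/24 (135 hosts, 254 usable); 192.168.102.0/24 (134 hosts, 254 usable)


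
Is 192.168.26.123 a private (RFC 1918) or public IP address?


RFC 1918 private ranges:
  10.0.0.0/8 (10.0.0.0 - 10.255.255.255)
  172.16.0.0/12 (172.16.0.0 - 172.31.255.255)
  192.168.0.0/16 (192.168.0.0 - 192.168.255.255)
Private (in 192.168.0.0/16)


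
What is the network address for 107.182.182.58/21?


IP:   01101011.10110110.10110110.00111010
Mask: 11111111.11111111.11111000.00000000
AND operation:
Net:  01101011.10110110.10110000.00000000
Network: 107.182.176.0/21


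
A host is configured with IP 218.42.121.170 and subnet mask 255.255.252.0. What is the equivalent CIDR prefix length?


Binary: 11111111.11111111.11111100.00000000
Count leading 1s
Prefix: /22


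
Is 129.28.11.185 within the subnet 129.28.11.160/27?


Subnet network: 129.28.11.160
Test IP AND mask: 129.28.11.160
Yes, 129.28.11.185 is in 129.28.11.160/27


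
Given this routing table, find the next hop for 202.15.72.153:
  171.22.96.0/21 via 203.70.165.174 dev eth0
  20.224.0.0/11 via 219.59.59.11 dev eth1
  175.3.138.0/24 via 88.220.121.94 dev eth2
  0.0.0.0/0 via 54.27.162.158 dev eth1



Longest prefix match for 202.15.72.153:
  /21 171.22.96.0: no
  /11 20.224.0.0: no
  /24 175.3.138.0: no
  /0 0.0.0.0: MATCH
Selected: next-hop 54.27.162.158 via eth1 (matched /0)


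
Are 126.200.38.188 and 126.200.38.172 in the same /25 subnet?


Mask: 255.255.255.128
126.200.38.188 AND mask = 126.200.38.128
126.200.38.172 AND mask = 126.200.38.128
Yes, same subnet (126.200.38.128)


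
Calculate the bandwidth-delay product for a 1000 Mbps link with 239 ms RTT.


BDP = bandwidth * RTT
= 1000 Mbps * 239 ms
= 1000 * 1e6 * 239 / 1000 bits
= 239000000 bits
= 29875000 bytes
= 29174.8047 KB
BDP = 239000000 bits (29875000 bytes)


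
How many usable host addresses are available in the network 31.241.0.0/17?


Host bits = 32 - 17 = 15
Total addresses = 2^15 = 32768
Usable = total - 2 (network and broadcast)
Usable hosts: 32766


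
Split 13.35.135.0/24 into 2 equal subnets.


New prefix = 24 + 1 = 25
Each subnet has 128 addresses
  13.35.135.0/25
  13.35.135.128/25
Subnets: 13.35.135.0/25, 13.35.135.128/25


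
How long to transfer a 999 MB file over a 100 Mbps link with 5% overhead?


Effective throughput = 100 * (1 - 5/100) = 95 Mbps
File size in Mb = 999 * 8 = 7992 Mb
Time = 7992 / 95
Time = 84.1263 seconds


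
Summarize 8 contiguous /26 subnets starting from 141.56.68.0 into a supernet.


Original prefix: /26
Number of subnets: 8 = 2^3
New prefix = 26 - 3 = 23
Supernet: 141.56.68.0/23


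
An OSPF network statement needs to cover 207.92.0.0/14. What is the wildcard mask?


Subnet mask: 255.252.0.0
Wildcard = 255.255.255.255 - subnet mask
255 - 255 = 0
255 - 252 = 3
255 - 0 = 255
255 - 0 = 255
Wildcard: 0.3.255.255


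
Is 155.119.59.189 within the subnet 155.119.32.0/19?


Subnet network: 155.119.32.0
Test IP AND mask: 155.119.32.0
Yes, 155.119.59.189 is in 155.119.32.0/19


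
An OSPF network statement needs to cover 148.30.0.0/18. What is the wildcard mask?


Subnet mask: 255.255.192.0
Wildcard = 255.255.255.255 - subnet mask
255 - 255 = 0
255 - 255 = 0
255 - 192 = 63
255 - 0 = 255
Wildcard: 0.0.63.255


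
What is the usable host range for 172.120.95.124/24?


Network: 172.120.95.0
Broadcast: 172.120.95.255
First usable = network + 1
Last usable = broadcast - 1
Range: 172.120.95.1 to 172.120.95.254


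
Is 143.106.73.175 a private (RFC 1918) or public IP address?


RFC 1918 private ranges:
  10.0.0.0/8 (10.0.0.0 - 10.255.255.255)
  172.16.0.0/12 (172.16.0.0 - 172.31.255.255)
  192.168.0.0/16 (192.168.0.0 - 192.168.255.255)
Public (not in any RFC 1918 range)


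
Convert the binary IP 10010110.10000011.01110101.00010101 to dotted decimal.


10010110 = 150
10000011 = 131
01110101 = 117
00010101 = 21
IP: 150.131.117.21


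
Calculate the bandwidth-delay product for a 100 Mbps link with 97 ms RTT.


BDP = bandwidth * RTT
= 100 Mbps * 97 ms
= 100 * 1e6 * 97 / 1000 bits
= 9700000 bits
= 1212500 bytes
= 1184.082 KB
BDP = 9700000 bits (1212500 bytes)


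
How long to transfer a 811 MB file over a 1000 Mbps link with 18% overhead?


Effective throughput = 1000 * (1 - 18/100) = 820.0 Mbps
File size in Mb = 811 * 8 = 6488 Mb
Time = 6488 / 820.0
Time = 7.9122 seconds


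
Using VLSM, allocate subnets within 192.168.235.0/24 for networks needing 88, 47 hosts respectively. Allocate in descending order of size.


88 hosts -> /25 (126 usable): 192.168.235.0/25
47 hosts -> /26 (62 usable): 192.168.235.128/26
Allocation: 192.168.235.0/25 (88 hosts, 126 usable); 192.168.235.128/26 (47 hosts, 62 usable)


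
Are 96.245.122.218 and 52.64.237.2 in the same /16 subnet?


Mask: 255.255.0.0
96.245.122.218 AND mask = 96.245.0.0
52.64.237.2 AND mask = 52.64.0.0
No, different subnets (96.245.0.0 vs 52.64.0.0)


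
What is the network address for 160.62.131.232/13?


IP:   10100000.00111110.10000011.11101000
Mask: 11111111.11111000.00000000.00000000
AND operation:
Net:  10100000.00111000.00000000.00000000
Network: 160.56.0.0/13


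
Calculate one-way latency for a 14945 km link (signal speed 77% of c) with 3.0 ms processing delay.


Speed = 0.77 * 3e5 km/s = 231000 km/s
Propagation delay = 14945 / 231000 = 0.0647 s = 64.697 ms
Processing delay = 3.0 ms
Total one-way latency = 67.697 ms


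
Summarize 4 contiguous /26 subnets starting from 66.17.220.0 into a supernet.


Original prefix: /26
Number of subnets: 4 = 2^2
New prefix = 26 - 2 = 24
Supernet: 66.17.220.0/24


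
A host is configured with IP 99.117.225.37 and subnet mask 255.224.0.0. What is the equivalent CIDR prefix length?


Binary: 11111111.11100000.00000000.00000000
Count leading 1s
Prefix: /11


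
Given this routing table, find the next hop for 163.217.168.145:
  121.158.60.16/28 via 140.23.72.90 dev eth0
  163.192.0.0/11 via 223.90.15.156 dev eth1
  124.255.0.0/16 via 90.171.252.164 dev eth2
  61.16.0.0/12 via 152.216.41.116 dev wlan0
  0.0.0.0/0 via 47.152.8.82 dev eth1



Longest prefix match for 163.217.168.145:
  /28 121.158.60.16: no
  /11 163.192.0.0: MATCH
  /16 124.255.0.0: no
  /12 61.16.0.0: no
  /0 0.0.0.0: MATCH
Selected: next-hop 223.90.15.156 via eth1 (matched /11)


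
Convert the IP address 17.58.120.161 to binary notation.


17 = 00010001
58 = 00111010
120 = 01111000
161 = 10100001
Binary: 00010001.00111010.01111000.10100001


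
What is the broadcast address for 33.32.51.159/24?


Network: 33.32.51.0/24
Host bits = 8
Set all host bits to 1:
Broadcast: 33.32.51.255


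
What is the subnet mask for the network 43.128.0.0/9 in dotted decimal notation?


/9 means 9 network bits, 23 host bits
Binary: 11111111100000000000000000000000
Mask: 255.128.0.0


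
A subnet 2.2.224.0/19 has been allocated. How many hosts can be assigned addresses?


Host bits = 32 - 19 = 13
Total addresses = 2^13 = 8192
Usable = total - 2 (network and broadcast)
Usable hosts: 8190


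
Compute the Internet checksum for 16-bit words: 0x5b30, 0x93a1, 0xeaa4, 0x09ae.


Sum all words (with carry folding):
+ 0x5b30 = 0x5b30
+ 0x93a1 = 0xeed1
+ 0xeaa4 = 0xd976
+ 0x09ae = 0xe324
One's complement: ~0xe324
Checksum = 0x1cdb


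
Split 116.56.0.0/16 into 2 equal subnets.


New prefix = 16 + 1 = 17
Each subnet has 32768 addresses
  116.56.0.0/17
  116.56.128.0/17
Subnets: 116.56.0.0/17, 116.56.128.0/17


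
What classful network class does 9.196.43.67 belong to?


First octet: 9
Binary: 00001001
0xxxxxxx -> Class A (1-126)
Class A, default mask 255.0.0.0 (/8)


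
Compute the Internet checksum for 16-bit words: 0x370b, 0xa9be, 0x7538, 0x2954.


Sum all words (with carry folding):
+ 0x370b = 0x370b
+ 0xa9be = 0xe0c9
+ 0x7538 = 0x5602
+ 0x2954 = 0x7f56
One's complement: ~0x7f56
Checksum = 0x80a9


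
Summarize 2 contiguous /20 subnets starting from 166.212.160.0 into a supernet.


Original prefix: /20
Number of subnets: 2 = 2^1
New prefix = 20 - 1 = 19
Supernet: 166.212.160.0/19


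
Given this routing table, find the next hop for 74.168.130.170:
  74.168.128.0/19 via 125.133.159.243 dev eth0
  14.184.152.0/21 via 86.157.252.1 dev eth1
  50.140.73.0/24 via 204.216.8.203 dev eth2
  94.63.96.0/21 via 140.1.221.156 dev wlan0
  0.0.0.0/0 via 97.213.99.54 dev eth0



Longest prefix match for 74.168.130.170:
  /19 74.168.128.0: MATCH
  /21 14.184.152.0: no
  /24 50.140.73.0: no
  /21 94.63.96.0: no
  /0 0.0.0.0: MATCH
Selected: next-hop 125.133.159.243 via eth0 (matched /19)


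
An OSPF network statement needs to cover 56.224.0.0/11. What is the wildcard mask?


Subnet mask: 255.224.0.0
Wildcard = 255.255.255.255 - subnet mask
255 - 255 = 0
255 - 224 = 31
255 - 0 = 255
255 - 0 = 255
Wildcard: 0.31.255.255


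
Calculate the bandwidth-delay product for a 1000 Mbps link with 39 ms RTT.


BDP = bandwidth * RTT
= 1000 Mbps * 39 ms
= 1000 * 1e6 * 39 / 1000 bits
= 39000000 bits
= 4875000 bytes
= 4760.7422 KB
BDP = 39000000 bits (4875000 bytes)


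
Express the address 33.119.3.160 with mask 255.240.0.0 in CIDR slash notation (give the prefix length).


Binary: 11111111.11110000.00000000.00000000
Count leading 1s
Prefix: /12


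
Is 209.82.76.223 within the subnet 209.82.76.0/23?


Subnet network: 209.82.76.0
Test IP AND mask: 209.82.76.0
Yes, 209.82.76.223 is in 209.82.76.0/23


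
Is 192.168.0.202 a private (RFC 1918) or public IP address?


RFC 1918 private ranges:
  10.0.0.0/8 (10.0.0.0 - 10.255.255.255)
  172.16.0.0/12 (172.16.0.0 - 172.31.255.255)
  192.168.0.0/16 (192.168.0.0 - 192.168.255.255)
Private (in 192.168.0.0/16)


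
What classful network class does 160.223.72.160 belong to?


First octet: 160
Binary: 10100000
10xxxxxx -> Class B (128-191)
Class B, default mask 255.255.0.0 (/16)


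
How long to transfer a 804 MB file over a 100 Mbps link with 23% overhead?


Effective throughput = 100 * (1 - 23/100) = 77 Mbps
File size in Mb = 804 * 8 = 6432 Mb
Time = 6432 / 77
Time = 83.5325 seconds


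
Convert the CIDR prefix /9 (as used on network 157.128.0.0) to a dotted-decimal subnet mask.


/9 means 9 network bits, 23 host bits
Binary: 11111111100000000000000000000000
Mask: 255.128.0.0


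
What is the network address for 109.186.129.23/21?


IP:   01101101.10111010.10000001.00010111
Mask: 11111111.11111111.11111000.00000000
AND operation:
Net:  01101101.10111010.10000000.00000000
Network: 109.186.128.0/21


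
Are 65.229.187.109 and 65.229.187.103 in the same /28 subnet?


Mask: 255.255.255.240
65.229.187.109 AND mask = 65.229.187.96
65.229.187.103 AND mask = 65.229.187.96
Yes, same subnet (65.229.187.96)


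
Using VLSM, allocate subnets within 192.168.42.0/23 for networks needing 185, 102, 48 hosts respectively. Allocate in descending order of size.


185 hosts -> /24 (254 usable): 192.168.42.0/24
102 hosts -> /25 (126 usable): 192.168.43.0/25
48 hosts -> /26 (62 usable): 192.168.43.128/26
Allocation: 192.168.42.0/24 (185 hosts, 254 usable); 192.168.43.0/25 (102 hosts, 126 usable); 192.168.43.128/26 (48 hosts, 62 usable)


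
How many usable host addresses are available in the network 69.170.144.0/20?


Host bits = 32 - 20 = 12
Total addresses = 2^12 = 4096
Usable = total - 2 (network and broadcast)
Usable hosts: 4094


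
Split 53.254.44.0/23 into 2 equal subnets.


New prefix = 23 + 1 = 24
Each subnet has 256 addresses
  53.254.44.0/24
  53.254.45.0/24
Subnets: 53.254.44.0/24, 53.254.45.0/24


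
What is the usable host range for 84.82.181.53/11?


Network: 84.64.0.0
Broadcast: 84.95.255.255
First usable = network + 1
Last usable = broadcast - 1
Range: 84.64.0.1 to 84.95.255.254


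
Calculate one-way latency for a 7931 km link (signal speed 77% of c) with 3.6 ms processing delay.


Speed = 0.77 * 3e5 km/s = 231000 km/s
Propagation delay = 7931 / 231000 = 0.0343 s = 34.3333 ms
Processing delay = 3.6 ms
Total one-way latency = 37.9333 ms


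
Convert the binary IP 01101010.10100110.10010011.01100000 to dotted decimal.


01101010 = 106
10100110 = 166
10010011 = 147
01100000 = 96
IP: 106.166.147.96


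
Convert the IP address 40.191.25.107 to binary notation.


40 = 00101000
191 = 10111111
25 = 00011001
107 = 01101011
Binary: 00101000.10111111.00011001.01101011


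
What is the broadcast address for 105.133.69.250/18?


Network: 105.133.64.0/18
Host bits = 14
Set all host bits to 1:
Broadcast: 105.133.127.255


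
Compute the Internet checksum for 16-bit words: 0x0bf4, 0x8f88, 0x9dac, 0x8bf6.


Sum all words (with carry folding):
+ 0x0bf4 = 0x0bf4
+ 0x8f88 = 0x9b7c
+ 0x9dac = 0x3929
+ 0x8bf6 = 0xc51f
One's complement: ~0xc51f
Checksum = 0x3ae0


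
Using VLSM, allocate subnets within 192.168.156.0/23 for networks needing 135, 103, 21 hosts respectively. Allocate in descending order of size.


135 hosts -> /24 (254 usable): 192.168.156.0/24
103 hosts -> /25 (126 usable): 192.168.157.0/25
21 hosts -> /27 (30 usable): 192.168.157.128/27
Allocation: 192.168.156.0/24 (135 hosts, 254 usable); 192.168.157.0/25 (103 hosts, 126 usable); 192.168.157.128/27 (21 hosts, 30 usable)


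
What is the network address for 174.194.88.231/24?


IP:   10101110.11000010.01011000.11100111
Mask: 11111111.11111111.11111111.00000000
AND operation:
Net:  10101110.11000010.01011000.00000000
Network: 174.194.88.0/24


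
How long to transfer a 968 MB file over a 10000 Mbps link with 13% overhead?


Effective throughput = 10000 * (1 - 13/100) = 8700 Mbps
File size in Mb = 968 * 8 = 7744 Mb
Time = 7744 / 8700
Time = 0.8901 seconds


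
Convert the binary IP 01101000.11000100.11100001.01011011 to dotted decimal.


01101000 = 104
11000100 = 196
11100001 = 225
01011011 = 91
IP: 104.196.225.91


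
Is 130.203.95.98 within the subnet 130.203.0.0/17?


Subnet network: 130.203.0.0
Test IP AND mask: 130.203.0.0
Yes, 130.203.95.98 is in 130.203.0.0/17


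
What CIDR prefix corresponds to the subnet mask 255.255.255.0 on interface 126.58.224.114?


Binary: 11111111.11111111.11111111.00000000
Count leading 1s
Prefix: /24


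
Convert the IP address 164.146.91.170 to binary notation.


164 = 10100100
146 = 10010010
91 = 01011011
170 = 10101010
Binary: 10100100.10010010.01011011.10101010


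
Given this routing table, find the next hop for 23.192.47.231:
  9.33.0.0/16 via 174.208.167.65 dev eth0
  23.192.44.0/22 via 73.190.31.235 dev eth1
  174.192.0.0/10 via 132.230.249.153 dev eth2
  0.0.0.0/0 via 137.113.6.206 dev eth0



Longest prefix match for 23.192.47.231:
  /16 9.33.0.0: no
  /22 23.192.44.0: MATCH
  /10 174.192.0.0: no
  /0 0.0.0.0: MATCH
Selected: next-hop 73.190.31.235 via eth1 (matched /22)


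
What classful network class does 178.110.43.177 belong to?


First octet: 178
Binary: 10110010
10xxxxxx -> Class B (128-191)
Class B, default mask 255.255.0.0 (/16)
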